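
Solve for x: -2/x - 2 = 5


Subtract -2 from both sides: -2/x = 7
Multiply both sides by x: -2 = 7 * x
Divide by 7: x = -2/7

x = -2/7


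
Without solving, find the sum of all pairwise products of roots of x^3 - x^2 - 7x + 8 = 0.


By Vieta's formulas for x^3 + bx^2 + cx + d = 0:
  r1 + r2 + r3 = -b/a = 1
  r1*r2 + r1*r3 + r2*r3 = c/a = -7
  r1*r2*r3 = -d/a = -8


Sum of pairwise products = -7


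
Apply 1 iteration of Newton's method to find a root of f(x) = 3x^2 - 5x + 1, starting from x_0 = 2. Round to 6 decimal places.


Newton's method: x_(n+1) = x_n - f(x_n)/f'(x_n)
f(x) = 3x^2 - 5x + 1
f'(x) = 6x - 5

Iteration 1:
  f(2.000000) = 3.000000
  f'(2.000000) = 7.000000
  x_1 = 2.000000 - (3.000000)/(7.000000) = 1.571429

x_1 = 1.571429


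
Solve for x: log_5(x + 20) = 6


Convert to exponential form: x + 20 = 5^6 = 15625
x = 15625 - 20 = 15605
Check: log_5(15605 + 20) = log_5(15625) = log_5(15625) = 6 ✓

x = 15605


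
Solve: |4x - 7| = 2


An absolute value equation |expr| = 2 gives two cases:
Case 1: 4x - 7 = 2
  4x = 9, so x = 9/4
Case 2: 4x - 7 = -2
  4x = 5, so x = 5/4

x = 5/4, x = 9/4


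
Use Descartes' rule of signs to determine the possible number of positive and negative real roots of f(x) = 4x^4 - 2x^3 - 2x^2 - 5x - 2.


Descartes' rule of signs:

For positive roots, count sign changes in f(x) = 4x^4 - 2x^3 - 2x^2 - 5x - 2:
Signs of coefficients: +, -, -, -, -
Number of sign changes: 1
Possible positive real roots: 1

For negative roots, examine f(-x) = 4x^4 + 2x^3 - 2x^2 + 5x - 2:
Signs of coefficients: +, +, -, +, -
Number of sign changes: 3
Possible negative real roots: 3, 1

Positive roots: 1; Negative roots: 3 or 1


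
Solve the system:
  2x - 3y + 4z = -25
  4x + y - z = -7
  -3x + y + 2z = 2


Using Cramer's rule. Expand each determinant along the first row.
D  = 2*[1*2 - (-1)*1] - (-3)*[4*2 - (-1)*(-3)] + 4*[4*1 - 1*(-3)]
  = 2*(3) - (-3)*(5) + 4*(7) = 49
Dx = (-25)*[1*2 - (-1)*1] - (-3)*[(-7)*2 - (-1)*2] + 4*[(-7)*1 - 1*2]
  = (-25)*(3) - (-3)*(-12) + 4*(-9) = -147
Dy = 2*[(-7)*2 - (-1)*2] - (-25)*[4*2 - (-1)*(-3)] + 4*[4*2 - (-7)*(-3)]
  = 2*(-12) - (-25)*(5) + 4*(-13) = 49
Dz = 2*[1*2 - (-7)*1] - (-3)*[4*2 - (-7)*(-3)] + (-25)*[4*1 - 1*(-3)]
  = 2*(9) - (-3)*(-13) + (-25)*(7) = -196
x = Dx/D = -147/49 = -3, y = Dy/D = 49/49 = 1, z = Dz/D = -196/49 = -4
Check eq1: (2)(-3) + (-3)(1) + (4)(-4) = -25 = -25 ✓
Check eq2: (4)(-3) + (1)(1) + (-1)(-4) = -7 = -7 ✓
Check eq3: (-3)(-3) + (1)(1) + (2)(-4) = 2 = 2 ✓

x = -3, y = 1, z = -4


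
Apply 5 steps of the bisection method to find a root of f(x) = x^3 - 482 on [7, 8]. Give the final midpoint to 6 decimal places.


f(x) = x^3 - 482
f(7) = -139 < 0
f(8) = 30 > 0

Step 1: midpoint = (7.000000 + 8.000000)/2 = 7.500000
  f(7.500000) = -60.125000
  f(mid) < 0, so root is in [7.500000, 8.000000]

Step 2: midpoint = (7.500000 + 8.000000)/2 = 7.750000
  f(7.750000) = -16.515625
  f(mid) < 0, so root is in [7.750000, 8.000000]

Step 3: midpoint = (7.750000 + 8.000000)/2 = 7.875000
  f(7.875000) = 6.373047
  f(mid) > 0, so root is in [7.750000, 7.875000]

Step 4: midpoint = (7.750000 + 7.875000)/2 = 7.812500
  f(7.812500) = -5.162842
  f(mid) < 0, so root is in [7.812500, 7.875000]

Step 5: midpoint = (7.812500 + 7.875000)/2 = 7.843750
  f(7.843750) = 0.582123
  f(mid) > 0, so root is in [7.812500, 7.843750]

midpoint = 7.843750


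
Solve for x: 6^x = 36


Express both sides with the same base.
36 = 6^2
Since the bases match: x = 2

x = 2


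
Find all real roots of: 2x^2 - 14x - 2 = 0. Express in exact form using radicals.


Using the quadratic formula: x = (-b ± sqrt(b^2 - 4ac)) / (2a)
Here a = 2, b = -14, c = -2
Discriminant = b^2 - 4ac = (-14)^2 - 4(2)(-2) = 196 + 16 = 212
Since discriminant = 212 > 0, there are two real roots.
x = (14 ± 2*sqrt(53)) / 4
Simplifying: x = (7 ± sqrt(53)) / 2
Numerically: x ≈ 7.1401 or x ≈ -0.1401

x = (7 + sqrt(53)) / 2 or x = (7 - sqrt(53)) / 2


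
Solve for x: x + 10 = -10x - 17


Starting with: x + 10 = -10x - 17
Move all x terms to left: (1 + 10)x = -17 - 10
Simplify: 11x = -27
Divide both sides by 11: x = -27/11

x = -27/11


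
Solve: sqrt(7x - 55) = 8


Square both sides: 7x - 55 = 8^2 = 64
7x = 64 + 55 = 119
x = 17
Check: sqrt(7*17 - 55) = sqrt(64) = 8 ✓

x = 17


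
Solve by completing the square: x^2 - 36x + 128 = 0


Start: x^2 - 36x + 128 = 0
Move constant: x^2 - 36x = -128
Half of -36 is -18, squared is 324
Add 324 to both sides: x^2 - 36x + 324 = 196
(x - 18)^2 = 196
x - 18 = ±14
x = 18 + 14 = 32 or x = 18 - 14 = 4

x = 4, x = 32


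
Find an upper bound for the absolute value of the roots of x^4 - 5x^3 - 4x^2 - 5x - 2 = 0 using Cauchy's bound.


Cauchy's bound: all roots r satisfy |r| <= 1 + max(|a_i/a_n|) for i = 0,...,n-1
where a_n is the leading coefficient.

Coefficients: [1, -5, -4, -5, -2]
Leading coefficient a_n = 1
Ratios |a_i/a_n|: 5, 4, 5, 2
Maximum ratio: 5
Cauchy's bound: |r| <= 1 + 5 = 6

Upper bound = 6


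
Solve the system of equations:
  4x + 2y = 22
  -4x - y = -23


Using Cramer's rule:
Determinant D = (4)(-1) - (-4)(2) = -4 + 8 = 4
Dx = (22)(-1) - (-23)(2) = -22 + 46 = 24
Dy = (4)(-23) - (-4)(22) = -92 + 88 = -4
x = Dx/D = 24/4 = 6
y = Dy/D = -4/4 = -1

x = 6, y = -1


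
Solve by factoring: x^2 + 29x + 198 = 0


We need two numbers that multiply to 198 and add to 29.
Those numbers are 11 and 18 (since 11 * 18 = 198 and 11 + 18 = 29).
So x^2 + 29x + 198 = (x + 11)(x + 18) = 0
Setting each factor to zero: x = -11 or x = -18

x = -18, x = -11


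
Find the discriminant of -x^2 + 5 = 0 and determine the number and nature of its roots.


For ax^2 + bx + c = 0, discriminant D = b^2 - 4ac
Here a = -1, b = 0, c = 5
D = (0)^2 - 4(-1)(5) = 0 + 20 = 20

D = 20 > 0 but not a perfect square
The equation has 2 distinct real irrational roots.

Discriminant = 20, 2 distinct real irrational roots


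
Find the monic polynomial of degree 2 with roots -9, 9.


A monic polynomial with roots -9, 9 is:
p(x) = (x + 9)(x - 9)
After multiplying by (x + 9): x + 9
After multiplying by (x - 9): x^2 - 81

x^2 - 81


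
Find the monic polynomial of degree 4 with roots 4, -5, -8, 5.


A monic polynomial with roots 4, -5, -8, 5 is:
p(x) = (x - 4)(x + 5)(x + 8)(x - 5)
After multiplying by (x - 4): x - 4
After multiplying by (x + 5): x^2 + x - 20
After multiplying by (x + 8): x^3 + 9x^2 - 12x - 160
After multiplying by (x - 5): x^4 + 4x^3 - 57x^2 - 100x + 800

x^4 + 4x^3 - 57x^2 - 100x + 800


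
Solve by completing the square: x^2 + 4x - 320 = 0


Start: x^2 + 4x - 320 = 0
Move constant: x^2 + 4x = 320
Half of 4 is 2, squared is 4
Add 4 to both sides: x^2 + 4x + 4 = 324
(x + 2)^2 = 324
x + 2 = ±18
x = -2 + 18 = 16 or x = -2 - 18 = -20

x = -20, x = 16


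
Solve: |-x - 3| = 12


An absolute value equation |expr| = 12 gives two cases:
Case 1: -x - 3 = 12
  -x = 15, so x = -15
Case 2: -x - 3 = -12
  -x = -9, so x = 9

x = -15, x = 9


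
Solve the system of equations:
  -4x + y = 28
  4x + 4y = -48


Using Cramer's rule:
Determinant D = (-4)(4) - (4)(1) = -16 - 4 = -20
Dx = (28)(4) - (-48)(1) = 112 + 48 = 160
Dy = (-4)(-48) - (4)(28) = 192 - 112 = 80
x = Dx/D = 160/-20 = -8
y = Dy/D = 80/-20 = -4

x = -8, y = -4


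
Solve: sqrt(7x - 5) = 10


Square both sides: 7x - 5 = 10^2 = 100
7x = 100 + 5 = 105
x = 15
Check: sqrt(7*15 - 5) = sqrt(100) = 10 ✓

x = 15


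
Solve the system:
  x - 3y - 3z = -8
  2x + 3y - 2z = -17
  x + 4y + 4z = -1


Using Cramer's rule. Expand each determinant along the first row.
D  = 1*[3*4 - (-2)*4] - (-3)*[2*4 - (-2)*1] + (-3)*[2*4 - 3*1]
  = 1*(20) - (-3)*(10) + (-3)*(5) = 35
Dx = (-8)*[3*4 - (-2)*4] - (-3)*[(-17)*4 - (-2)*(-1)] + (-3)*[(-17)*4 - 3*(-1)]
  = (-8)*(20) - (-3)*(-70) + (-3)*(-65) = -175
Dy = 1*[(-17)*4 - (-2)*(-1)] - (-8)*[2*4 - (-2)*1] + (-3)*[2*(-1) - (-17)*1]
  = 1*(-70) - (-8)*(10) + (-3)*(15) = -35
Dz = 1*[3*(-1) - (-17)*4] - (-3)*[2*(-1) - (-17)*1] + (-8)*[2*4 - 3*1]
  = 1*(65) - (-3)*(15) + (-8)*(5) = 70
x = Dx/D = -175/35 = -5, y = Dy/D = -35/35 = -1, z = Dz/D = 70/35 = 2
Check eq1: (1)(-5) + (-3)(-1) + (-3)(2) = -8 = -8 ✓
Check eq2: (2)(-5) + (3)(-1) + (-2)(2) = -17 = -17 ✓
Check eq3: (1)(-5) + (4)(-1) + (4)(2) = -1 = -1 ✓

x = -5, y = -1, z = 2


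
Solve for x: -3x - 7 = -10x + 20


Starting with: -3x - 7 = -10x + 20
Move all x terms to left: (-3 + 10)x = 20 + 7
Simplify: 7x = 27
Divide both sides by 7: x = 27/7

x = 27/7


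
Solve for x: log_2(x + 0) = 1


Convert to exponential form: x + 0 = 2^1 = 2
x = 2 - 0 = 2
Check: log_2(2 + 0) = log_2(2) = log_2(2) = 1 ✓

x = 2


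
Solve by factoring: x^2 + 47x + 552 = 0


We need two numbers that multiply to 552 and add to 47.
Those numbers are 23 and 24 (since 23 * 24 = 552 and 23 + 24 = 47).
So x^2 + 47x + 552 = (x + 23)(x + 24) = 0
Setting each factor to zero: x = -23 or x = -24

x = -24, x = -23


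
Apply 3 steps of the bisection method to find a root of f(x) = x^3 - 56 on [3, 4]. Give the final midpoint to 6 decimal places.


f(x) = x^3 - 56
f(3) = -29 < 0
f(4) = 8 > 0

Step 1: midpoint = (3.000000 + 4.000000)/2 = 3.500000
  f(3.500000) = -13.125000
  f(mid) < 0, so root is in [3.500000, 4.000000]

Step 2: midpoint = (3.500000 + 4.000000)/2 = 3.750000
  f(3.750000) = -3.265625
  f(mid) < 0, so root is in [3.750000, 4.000000]

Step 3: midpoint = (3.750000 + 4.000000)/2 = 3.875000
  f(3.875000) = 2.185547
  f(mid) > 0, so root is in [3.750000, 3.875000]

midpoint = 3.875000


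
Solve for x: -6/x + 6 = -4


Subtract 6 from both sides: -6/x = -10
Multiply both sides by x: -6 = -10 * x
Divide by -10: x = 3/5

x = 3/5


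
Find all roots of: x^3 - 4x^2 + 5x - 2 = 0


Let p(x) = x^3 - 4x^2 + 5x - 2. By the rational root theorem (leading coefficient 1), any rational root is an integer divisor of 2: try ±1, ±2, ... in turn.
Test x = 1: value = 0 ✓, so (x - 1) is a factor.
Synthetic division by (x - 1): bring down 1; 1(1) - 4 = -3; (-3)(1) + 5 = 2; 2(1) - 2 = 0 → quotient x^2 - 3x + 2, remainder 0.
Solve the quadratic x^2 - 3x + 2 = 0: discriminant = (-3)^2 - 4(1)(2) = 9 - 8 = 1.
sqrt(1) = 1, so x = (3 ± 1)/2: x = 2 or x = 1.
Collecting all roots found:

x = 1 (multiplicity 2), x = 2


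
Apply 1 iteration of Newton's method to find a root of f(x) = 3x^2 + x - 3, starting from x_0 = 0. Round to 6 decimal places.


Newton's method: x_(n+1) = x_n - f(x_n)/f'(x_n)
f(x) = 3x^2 + x - 3
f'(x) = 6x + 1

Iteration 1:
  f(0.000000) = -3.000000
  f'(0.000000) = 1.000000
  x_1 = 0.000000 - (-3.000000)/(1.000000) = 3.000000

x_1 = 3.000000


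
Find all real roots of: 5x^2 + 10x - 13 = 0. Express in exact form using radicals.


Using the quadratic formula: x = (-b ± sqrt(b^2 - 4ac)) / (2a)
Here a = 5, b = 10, c = -13
Discriminant = b^2 - 4ac = 10^2 - 4(5)(-13) = 100 + 260 = 360
Since discriminant = 360 > 0, there are two real roots.
x = (-10 ± 6*sqrt(10)) / 10
Simplifying: x = (-5 ± 3*sqrt(10)) / 5
Numerically: x ≈ 0.8974 or x ≈ -2.8974

x = (-5 + 3*sqrt(10)) / 5 or x = (-5 - 3*sqrt(10)) / 5


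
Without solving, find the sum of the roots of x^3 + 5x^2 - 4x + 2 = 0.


By Vieta's formulas for x^3 + bx^2 + cx + d = 0:
  r1 + r2 + r3 = -b/a = -5
  r1*r2 + r1*r3 + r2*r3 = c/a = -4
  r1*r2*r3 = -d/a = -2


Sum = -5


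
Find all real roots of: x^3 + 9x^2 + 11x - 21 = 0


Let p(x) = x^3 + 9x^2 + 11x - 21. By the rational root theorem (leading coefficient 1), any rational root is an integer divisor of 21: try ±1, ±2, ... in turn.
Test x = 1: value = 0 ✓, so (x - 1) is a factor.
Synthetic division by (x - 1): bring down 1; 1(1) + 9 = 10; 10(1) + 11 = 21; 21(1) - 21 = 0 → quotient x^2 + 10x + 21, remainder 0.
Solve the quadratic x^2 + 10x + 21 = 0: discriminant = 10^2 - 4(1)(21) = 100 - 84 = 16.
sqrt(16) = 4, so x = (-10 ± 4)/2: x = -3 or x = -7.

x = -7, x = -3, x = 1


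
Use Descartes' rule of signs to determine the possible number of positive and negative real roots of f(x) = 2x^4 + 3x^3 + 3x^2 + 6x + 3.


Descartes' rule of signs:

For positive roots, count sign changes in f(x) = 2x^4 + 3x^3 + 3x^2 + 6x + 3:
Signs of coefficients: +, +, +, +, +
Number of sign changes: 0
Possible positive real roots: 0

For negative roots, examine f(-x) = 2x^4 - 3x^3 + 3x^2 - 6x + 3:
Signs of coefficients: +, -, +, -, +
Number of sign changes: 4
Possible negative real roots: 4, 2, 0

Positive roots: 0; Negative roots: 4 or 2 or 0


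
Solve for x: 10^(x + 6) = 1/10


Express both sides with the same base.
1/10 = 10^(-1)
Since the bases match, equate exponents: x + 6 = -1
So x = -1 - (6) = -7

x = -7


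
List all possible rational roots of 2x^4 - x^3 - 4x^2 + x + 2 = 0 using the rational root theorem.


Rational root theorem: possible roots are ±p/q where:
  p divides the constant term (2): p ∈ {1, 2}
  q divides the leading coefficient (2): q ∈ {1, 2}

All possible rational roots: -2, -1, -1/2, 1/2, 1, 2

-2, -1, -1/2, 1/2, 1, 2


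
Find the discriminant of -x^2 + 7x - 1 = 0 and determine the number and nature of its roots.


For ax^2 + bx + c = 0, discriminant D = b^2 - 4ac
Here a = -1, b = 7, c = -1
D = (7)^2 - 4(-1)(-1) = 49 - 4 = 45

D = 45 > 0 but not a perfect square
The equation has 2 distinct real irrational roots.

Discriminant = 45, 2 distinct real irrational roots


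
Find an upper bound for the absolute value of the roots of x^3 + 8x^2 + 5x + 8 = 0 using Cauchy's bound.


Cauchy's bound: all roots r satisfy |r| <= 1 + max(|a_i/a_n|) for i = 0,...,n-1
where a_n is the leading coefficient.

Coefficients: [1, 8, 5, 8]
Leading coefficient a_n = 1
Ratios |a_i/a_n|: 8, 5, 8
Maximum ratio: 8
Cauchy's bound: |r| <= 1 + 8 = 9

Upper bound = 9


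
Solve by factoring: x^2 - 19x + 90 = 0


We need two numbers that multiply to 90 and add to -19.
Those numbers are -10 and -9 (since (-10) * (-9) = 90 and (-10) + (-9) = -19).
So x^2 - 19x + 90 = (x - 10)(x - 9) = 0
Setting each factor to zero: x = 10 or x = 9

x = 9, x = 10


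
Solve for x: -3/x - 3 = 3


Subtract -3 from both sides: -3/x = 6
Multiply both sides by x: -3 = 6 * x
Divide by 6: x = -1/2

x = -1/2


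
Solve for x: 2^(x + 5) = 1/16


Express both sides with the same base.
1/16 = 2^(-4)
Since the bases match, equate exponents: x + 5 = -4
So x = -4 - (5) = -9

x = -9


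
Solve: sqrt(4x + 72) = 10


Square both sides: 4x + 72 = 10^2 = 100
4x = 100 - 72 = 28
x = 7
Check: sqrt(4*7 + 72) = sqrt(100) = 10 ✓

x = 7


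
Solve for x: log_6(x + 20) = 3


Convert to exponential form: x + 20 = 6^3 = 216
x = 216 - 20 = 196
Check: log_6(196 + 20) = log_6(216) = log_6(216) = 3 ✓

x = 196


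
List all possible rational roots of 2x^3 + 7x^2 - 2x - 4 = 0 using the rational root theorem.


Rational root theorem: possible roots are ±p/q where:
  p divides the constant term (-4): p ∈ {1, 2, 4}
  q divides the leading coefficient (2): q ∈ {1, 2}

All possible rational roots: -4, -2, -1, -1/2, 1/2, 1, 2, 4

-4, -2, -1, -1/2, 1/2, 1, 2, 4


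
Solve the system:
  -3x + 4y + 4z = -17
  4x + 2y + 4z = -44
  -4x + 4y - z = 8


Using Cramer's rule. Expand each determinant along the first row.
D  = (-3)*[2*(-1) - 4*4] - 4*[4*(-1) - 4*(-4)] + 4*[4*4 - 2*(-4)]
  = (-3)*(-18) - 4*(12) + 4*(24) = 102
Dx = (-17)*[2*(-1) - 4*4] - 4*[(-44)*(-1) - 4*8] + 4*[(-44)*4 - 2*8]
  = (-17)*(-18) - 4*(12) + 4*(-192) = -510
Dy = (-3)*[(-44)*(-1) - 4*8] - (-17)*[4*(-1) - 4*(-4)] + 4*[4*8 - (-44)*(-4)]
  = (-3)*(12) - (-17)*(12) + 4*(-144) = -408
Dz = (-3)*[2*8 - (-44)*4] - 4*[4*8 - (-44)*(-4)] + (-17)*[4*4 - 2*(-4)]
  = (-3)*(192) - 4*(-144) + (-17)*(24) = -408
x = Dx/D = -510/102 = -5, y = Dy/D = -408/102 = -4, z = Dz/D = -408/102 = -4
Check eq1: (-3)(-5) + (4)(-4) + (4)(-4) = -17 = -17 ✓
Check eq2: (4)(-5) + (2)(-4) + (4)(-4) = -44 = -44 ✓
Check eq3: (-4)(-5) + (4)(-4) + (-1)(-4) = 8 = 8 ✓

x = -5, y = -4, z = -4


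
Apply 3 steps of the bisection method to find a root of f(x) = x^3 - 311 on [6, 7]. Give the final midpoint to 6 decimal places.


f(x) = x^3 - 311
f(6) = -95 < 0
f(7) = 32 > 0

Step 1: midpoint = (6.000000 + 7.000000)/2 = 6.500000
  f(6.500000) = -36.375000
  f(mid) < 0, so root is in [6.500000, 7.000000]

Step 2: midpoint = (6.500000 + 7.000000)/2 = 6.750000
  f(6.750000) = -3.453125
  f(mid) < 0, so root is in [6.750000, 7.000000]

Step 3: midpoint = (6.750000 + 7.000000)/2 = 6.875000
  f(6.875000) = 13.951172
  f(mid) > 0, so root is in [6.750000, 6.875000]

midpoint = 6.875000


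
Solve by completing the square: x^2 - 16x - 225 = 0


Start: x^2 - 16x - 225 = 0
Move constant: x^2 - 16x = 225
Half of -16 is -8, squared is 64
Add 64 to both sides: x^2 - 16x + 64 = 289
(x - 8)^2 = 289
x - 8 = ±17
x = 8 + 17 = 25 or x = 8 - 17 = -9

x = -9, x = 25


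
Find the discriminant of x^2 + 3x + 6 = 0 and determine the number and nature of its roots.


For ax^2 + bx + c = 0, discriminant D = b^2 - 4ac
Here a = 1, b = 3, c = 6
D = (3)^2 - 4(1)(6) = 9 - 24 = -15

D = -15 < 0
The equation has no real roots (2 complex conjugate roots).

Discriminant = -15, no real roots (2 complex conjugate roots)


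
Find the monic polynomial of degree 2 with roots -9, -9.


A monic polynomial with roots -9, -9 is:
p(x) = (x + 9)(x + 9)
After multiplying by (x + 9): x + 9
After multiplying by (x + 9): x^2 + 18x + 81

x^2 + 18x + 81


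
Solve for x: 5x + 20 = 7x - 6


Starting with: 5x + 20 = 7x - 6
Move all x terms to left: (5 - 7)x = -6 - 20
Simplify: -2x = -26
Divide both sides by -2: x = 13

x = 13


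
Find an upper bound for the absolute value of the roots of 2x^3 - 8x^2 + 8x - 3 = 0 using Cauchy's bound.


Cauchy's bound: all roots r satisfy |r| <= 1 + max(|a_i/a_n|) for i = 0,...,n-1
where a_n is the leading coefficient.

Coefficients: [2, -8, 8, -3]
Leading coefficient a_n = 2
Ratios |a_i/a_n|: 4, 4, 3/2
Maximum ratio: 4
Cauchy's bound: |r| <= 1 + 4 = 5

Upper bound = 5


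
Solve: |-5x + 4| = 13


An absolute value equation |expr| = 13 gives two cases:
Case 1: -5x + 4 = 13
  -5x = 9, so x = -9/5
Case 2: -5x + 4 = -13
  -5x = -17, so x = 17/5

x = -9/5, x = 17/5


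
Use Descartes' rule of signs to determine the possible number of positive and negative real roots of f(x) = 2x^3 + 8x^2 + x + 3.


Descartes' rule of signs:

For positive roots, count sign changes in f(x) = 2x^3 + 8x^2 + x + 3:
Signs of coefficients: +, +, +, +
Number of sign changes: 0
Possible positive real roots: 0

For negative roots, examine f(-x) = -2x^3 + 8x^2 - x + 3:
Signs of coefficients: -, +, -, +
Number of sign changes: 3
Possible negative real roots: 3, 1

Positive roots: 0; Negative roots: 3 or 1


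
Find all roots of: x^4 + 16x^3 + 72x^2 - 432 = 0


Let p(x) = x^4 + 16x^3 + 72x^2 - 432. By the rational root theorem (leading coefficient 1), any rational root is an integer divisor of 432: try ±1, ±2, ... in turn.
Test x = 1: value = -343 ≠ 0.
Test x = -1: value = -375 ≠ 0.
Test x = 2: value = 0 ✓, so (x - 2) is a factor.
Synthetic division by (x - 2): bring down 1; 1(2) + 16 = 18; 18(2) + 72 = 108; 108(2) + 0 = 216; 216(2) - 432 = 0 → quotient x^3 + 18x^2 + 108x + 216, remainder 0.
Continue with the quotient x^3 + 18x^2 + 108x + 216 (candidates must divide 216; re-test x = 2 first in case it repeats).
Test x = 2: value = 512 ≠ 0.
Test x = -2: value = 64 ≠ 0.
Test x = 3: value = 729 ≠ 0.
Test x = -3: value = 27 ≠ 0.
Test x = 4: value = 1000 ≠ 0.
Test x = -4: value = 8 ≠ 0.
Test x = 6: value = 1728 ≠ 0.
Test x = -6: value = 0 ✓, so (x + 6) is a factor.
Synthetic division by (x + 6): bring down 1; 1(-6) + 18 = 12; 12(-6) + 108 = 36; 36(-6) + 216 = 0 → quotient x^2 + 12x + 36, remainder 0.
Solve the quadratic x^2 + 12x + 36 = 0: discriminant = 12^2 - 4(1)(36) = 144 - 144 = 0.
Discriminant = 0, so a double root: x = -12/2 = -6.
Collecting all roots found:

x = -6 (multiplicity 3), x = 2


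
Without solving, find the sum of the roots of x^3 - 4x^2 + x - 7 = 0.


By Vieta's formulas for x^3 + bx^2 + cx + d = 0:
  r1 + r2 + r3 = -b/a = 4
  r1*r2 + r1*r3 + r2*r3 = c/a = 1
  r1*r2*r3 = -d/a = 7


Sum = 4


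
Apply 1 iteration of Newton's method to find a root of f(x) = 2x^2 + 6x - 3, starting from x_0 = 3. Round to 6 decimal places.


Newton's method: x_(n+1) = x_n - f(x_n)/f'(x_n)
f(x) = 2x^2 + 6x - 3
f'(x) = 4x + 6

Iteration 1:
  f(3.000000) = 33.000000
  f'(3.000000) = 18.000000
  x_1 = 3.000000 - (33.000000)/(18.000000) = 1.166667

x_1 = 1.166667


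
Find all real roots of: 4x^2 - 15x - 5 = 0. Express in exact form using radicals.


Using the quadratic formula: x = (-b ± sqrt(b^2 - 4ac)) / (2a)
Here a = 4, b = -15, c = -5
Discriminant = b^2 - 4ac = (-15)^2 - 4(4)(-5) = 225 + 80 = 305
Since discriminant = 305 > 0, there are two real roots.
x = (15 ± sqrt(305)) / 8
Numerically: x ≈ 4.0580 or x ≈ -0.3080

x = (15 + sqrt(305)) / 8 or x = (15 - sqrt(305)) / 8


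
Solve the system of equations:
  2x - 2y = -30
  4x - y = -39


Using Cramer's rule:
Determinant D = (2)(-1) - (4)(-2) = -2 + 8 = 6
Dx = (-30)(-1) - (-39)(-2) = 30 - 78 = -48
Dy = (2)(-39) - (4)(-30) = -78 + 120 = 42
x = Dx/D = -48/6 = -8
y = Dy/D = 42/6 = 7

x = -8, y = 7


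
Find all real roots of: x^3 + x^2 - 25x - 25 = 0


Let p(x) = x^3 + x^2 - 25x - 25. By the rational root theorem (leading coefficient 1), any rational root is an integer divisor of 25: try ±1, ±2, ... in turn.
Test x = 1: value = -48 ≠ 0.
Test x = -1: value = 0 ✓, so (x + 1) is a factor.
Synthetic division by (x + 1): bring down 1; 1(-1) + 1 = 0; 0(-1) - 25 = -25; (-25)(-1) - 25 = 0 → quotient x^2 - 25, remainder 0.
Solve the quadratic x^2 - 25 = 0: discriminant = 0^2 - 4(1)(-25) = 0 + 100 = 100.
sqrt(100) = 10, so x = (0 ± 10)/2: x = 5 or x = -5.

x = -5, x = -1, x = 5


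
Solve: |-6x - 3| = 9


An absolute value equation |expr| = 9 gives two cases:
Case 1: -6x - 3 = 9
  -6x = 12, so x = -2
Case 2: -6x - 3 = -9
  -6x = -6, so x = 1

x = -2, x = 1


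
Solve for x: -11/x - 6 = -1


Subtract -6 from both sides: -11/x = 5
Multiply both sides by x: -11 = 5 * x
Divide by 5: x = -11/5

x = -11/5


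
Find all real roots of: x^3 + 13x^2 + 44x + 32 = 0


Let p(x) = x^3 + 13x^2 + 44x + 32. By the rational root theorem (leading coefficient 1), any rational root is an integer divisor of 32: try ±1, ±2, ... in turn.
Test x = 1: value = 90 ≠ 0.
Test x = -1: value = 0 ✓, so (x + 1) is a factor.
Synthetic division by (x + 1): bring down 1; 1(-1) + 13 = 12; 12(-1) + 44 = 32; 32(-1) + 32 = 0 → quotient x^2 + 12x + 32, remainder 0.
Solve the quadratic x^2 + 12x + 32 = 0: discriminant = 12^2 - 4(1)(32) = 144 - 128 = 16.
sqrt(16) = 4, so x = (-12 ± 4)/2: x = -4 or x = -8.

x = -8, x = -4, x = -1


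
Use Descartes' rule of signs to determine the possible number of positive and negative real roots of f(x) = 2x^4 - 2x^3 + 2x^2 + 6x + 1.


Descartes' rule of signs:

For positive roots, count sign changes in f(x) = 2x^4 - 2x^3 + 2x^2 + 6x + 1:
Signs of coefficients: +, -, +, +, +
Number of sign changes: 2
Possible positive real roots: 2, 0

For negative roots, examine f(-x) = 2x^4 + 2x^3 + 2x^2 - 6x + 1:
Signs of coefficients: +, +, +, -, +
Number of sign changes: 2
Possible negative real roots: 2, 0

Positive roots: 2 or 0; Negative roots: 2 or 0


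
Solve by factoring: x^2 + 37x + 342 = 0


We need two numbers that multiply to 342 and add to 37.
Those numbers are 19 and 18 (since 19 * 18 = 342 and 19 + 18 = 37).
So x^2 + 37x + 342 = (x + 19)(x + 18) = 0
Setting each factor to zero: x = -19 or x = -18

x = -19, x = -18


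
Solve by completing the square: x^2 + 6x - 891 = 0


Start: x^2 + 6x - 891 = 0
Move constant: x^2 + 6x = 891
Half of 6 is 3, squared is 9
Add 9 to both sides: x^2 + 6x + 9 = 900
(x + 3)^2 = 900
x + 3 = ±30
x = -3 + 30 = 27 or x = -3 - 30 = -33

x = -33, x = 27


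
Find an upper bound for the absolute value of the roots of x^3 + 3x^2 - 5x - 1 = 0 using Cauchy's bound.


Cauchy's bound: all roots r satisfy |r| <= 1 + max(|a_i/a_n|) for i = 0,...,n-1
where a_n is the leading coefficient.

Coefficients: [1, 3, -5, -1]
Leading coefficient a_n = 1
Ratios |a_i/a_n|: 3, 5, 1
Maximum ratio: 5
Cauchy's bound: |r| <= 1 + 5 = 6

Upper bound = 6


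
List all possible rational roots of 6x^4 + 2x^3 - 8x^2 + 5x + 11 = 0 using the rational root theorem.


Rational root theorem: possible roots are ±p/q where:
  p divides the constant term (11): p ∈ {1, 11}
  q divides the leading coefficient (6): q ∈ {1, 2, 3, 6}

All possible rational roots: -11, -11/2, -11/3, -11/6, -1, -1/2, -1/3, -1/6, 1/6, 1/3, 1/2, 1, 11/6, 11/3, 11/2, 11

-11, -11/2, -11/3, -11/6, -1, -1/2, -1/3, -1/6, 1/6, 1/3, 1/2, 1, 11/6, 11/3, 11/2, 11


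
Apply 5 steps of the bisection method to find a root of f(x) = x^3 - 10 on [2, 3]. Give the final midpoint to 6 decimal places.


f(x) = x^3 - 10
f(2) = -2 < 0
f(3) = 17 > 0

Step 1: midpoint = (2.000000 + 3.000000)/2 = 2.500000
  f(2.500000) = 5.625000
  f(mid) > 0, so root is in [2.000000, 2.500000]

Step 2: midpoint = (2.000000 + 2.500000)/2 = 2.250000
  f(2.250000) = 1.390625
  f(mid) > 0, so root is in [2.000000, 2.250000]

Step 3: midpoint = (2.000000 + 2.250000)/2 = 2.125000
  f(2.125000) = -0.404297
  f(mid) < 0, so root is in [2.125000, 2.250000]

Step 4: midpoint = (2.125000 + 2.250000)/2 = 2.187500
  f(2.187500) = 0.467529
  f(mid) > 0, so root is in [2.125000, 2.187500]

Step 5: midpoint = (2.125000 + 2.187500)/2 = 2.156250
  f(2.156250) = 0.025299
  f(mid) > 0, so root is in [2.125000, 2.156250]

midpoint = 2.156250


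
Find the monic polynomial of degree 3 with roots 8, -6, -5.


A monic polynomial with roots 8, -6, -5 is:
p(x) = (x - 8)(x + 6)(x + 5)
After multiplying by (x - 8): x - 8
After multiplying by (x + 6): x^2 - 2x - 48
After multiplying by (x + 5): x^3 + 3x^2 - 58x - 240

x^3 + 3x^2 - 58x - 240


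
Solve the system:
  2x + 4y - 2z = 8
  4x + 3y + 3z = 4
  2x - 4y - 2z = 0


Using Cramer's rule. Expand each determinant along the first row.
D  = 2*[3*(-2) - 3*(-4)] - 4*[4*(-2) - 3*2] + (-2)*[4*(-4) - 3*2]
  = 2*(6) - 4*(-14) + (-2)*(-22) = 112
Dx = 8*[3*(-2) - 3*(-4)] - 4*[4*(-2) - 3*0] + (-2)*[4*(-4) - 3*0]
  = 8*(6) - 4*(-8) + (-2)*(-16) = 112
Dy = 2*[4*(-2) - 3*0] - 8*[4*(-2) - 3*2] + (-2)*[4*0 - 4*2]
  = 2*(-8) - 8*(-14) + (-2)*(-8) = 112
Dz = 2*[3*0 - 4*(-4)] - 4*[4*0 - 4*2] + 8*[4*(-4) - 3*2]
  = 2*(16) - 4*(-8) + 8*(-22) = -112
x = Dx/D = 112/112 = 1, y = Dy/D = 112/112 = 1, z = Dz/D = -112/112 = -1
Check eq1: (2)(1) + (4)(1) + (-2)(-1) = 8 = 8 ✓
Check eq2: (4)(1) + (3)(1) + (3)(-1) = 4 = 4 ✓
Check eq3: (2)(1) + (-4)(1) + (-2)(-1) = 0 = 0 ✓

x = 1, y = 1, z = -1


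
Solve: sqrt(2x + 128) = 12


Square both sides: 2x + 128 = 12^2 = 144
2x = 144 - 128 = 16
x = 8
Check: sqrt(2*8 + 128) = sqrt(144) = 12 ✓

x = 8


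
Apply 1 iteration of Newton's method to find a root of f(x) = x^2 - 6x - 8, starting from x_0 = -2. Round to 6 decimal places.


Newton's method: x_(n+1) = x_n - f(x_n)/f'(x_n)
f(x) = x^2 - 6x - 8
f'(x) = 2x - 6

Iteration 1:
  f(-2.000000) = 8.000000
  f'(-2.000000) = -10.000000
  x_1 = -2.000000 - (8.000000)/(-10.000000) = -1.200000

x_1 = -1.200000


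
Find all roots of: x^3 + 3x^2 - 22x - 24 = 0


Let p(x) = x^3 + 3x^2 - 22x - 24. By the rational root theorem (leading coefficient 1), any rational root is an integer divisor of 24: try ±1, ±2, ... in turn.
Test x = 1: value = -42 ≠ 0.
Test x = -1: value = 0 ✓, so (x + 1) is a factor.
Synthetic division by (x + 1): bring down 1; 1(-1) + 3 = 2; 2(-1) - 22 = -24; (-24)(-1) - 24 = 0 → quotient x^2 + 2x - 24, remainder 0.
Solve the quadratic x^2 + 2x - 24 = 0: discriminant = 2^2 - 4(1)(-24) = 4 + 96 = 100.
sqrt(100) = 10, so x = (-2 ± 10)/2: x = 4 or x = -6.
Collecting all roots found:

x = -6, x = -1, x = 4


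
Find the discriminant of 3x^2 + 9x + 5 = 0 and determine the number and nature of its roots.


For ax^2 + bx + c = 0, discriminant D = b^2 - 4ac
Here a = 3, b = 9, c = 5
D = (9)^2 - 4(3)(5) = 81 - 60 = 21

D = 21 > 0 but not a perfect square
The equation has 2 distinct real irrational roots.

Discriminant = 21, 2 distinct real irrational roots


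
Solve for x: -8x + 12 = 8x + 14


Starting with: -8x + 12 = 8x + 14
Move all x terms to left: (-8 - 8)x = 14 - 12
Simplify: -16x = 2
Divide both sides by -16: x = -1/8

x = -1/8


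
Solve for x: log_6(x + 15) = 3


Convert to exponential form: x + 15 = 6^3 = 216
x = 216 - 15 = 201
Check: log_6(201 + 15) = log_6(216) = log_6(216) = 3 ✓

x = 201


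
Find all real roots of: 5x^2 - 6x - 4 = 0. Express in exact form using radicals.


Using the quadratic formula: x = (-b ± sqrt(b^2 - 4ac)) / (2a)
Here a = 5, b = -6, c = -4
Discriminant = b^2 - 4ac = (-6)^2 - 4(5)(-4) = 36 + 80 = 116
Since discriminant = 116 > 0, there are two real roots.
x = (6 ± 2*sqrt(29)) / 10
Simplifying: x = (3 ± sqrt(29)) / 5
Numerically: x ≈ 1.6770 or x ≈ -0.4770

x = (3 + sqrt(29)) / 5 or x = (3 - sqrt(29)) / 5


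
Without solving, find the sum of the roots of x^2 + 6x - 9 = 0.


By Vieta's formulas for ax^2 + bx + c = 0:
  Sum of roots = -b/a
  Product of roots = c/a

Here a = 1, b = 6, c = -9
Sum = -(6)/1 = -6
Product = -9/1 = -9

Sum = -6


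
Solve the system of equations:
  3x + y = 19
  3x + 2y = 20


Using Cramer's rule:
Determinant D = (3)(2) - (3)(1) = 6 - 3 = 3
Dx = (19)(2) - (20)(1) = 38 - 20 = 18
Dy = (3)(20) - (3)(19) = 60 - 57 = 3
x = Dx/D = 18/3 = 6
y = Dy/D = 3/3 = 1

x = 6, y = 1


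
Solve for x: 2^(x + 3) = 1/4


Express both sides with the same base.
1/4 = 2^(-2)
Since the bases match, equate exponents: x + 3 = -2
So x = -2 - (3) = -5

x = -5


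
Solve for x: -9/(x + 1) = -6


Multiply both sides by (x + 1): -9 = -6(x + 1)
Distribute: -9 = -6x - 6
-6x = -9 + 6 = -3
x = 1/2

x = 1/2


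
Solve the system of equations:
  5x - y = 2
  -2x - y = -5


Using Cramer's rule:
Determinant D = (5)(-1) - (-2)(-1) = -5 - 2 = -7
Dx = (2)(-1) - (-5)(-1) = -2 - 5 = -7
Dy = (5)(-5) - (-2)(2) = -25 + 4 = -21
x = Dx/D = -7/-7 = 1
y = Dy/D = -21/-7 = 3

x = 1, y = 3


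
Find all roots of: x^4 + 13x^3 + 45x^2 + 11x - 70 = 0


Let p(x) = x^4 + 13x^3 + 45x^2 + 11x - 70. By the rational root theorem (leading coefficient 1), any rational root is an integer divisor of 70: try ±1, ±2, ... in turn.
Test x = 1: value = 0 ✓, so (x - 1) is a factor.
Synthetic division by (x - 1): bring down 1; 1(1) + 13 = 14; 14(1) + 45 = 59; 59(1) + 11 = 70; 70(1) - 70 = 0 → quotient x^3 + 14x^2 + 59x + 70, remainder 0.
Continue with the quotient x^3 + 14x^2 + 59x + 70 (candidates must divide 70; re-test x = 1 first in case it repeats).
Test x = 1: value = 144 ≠ 0.
Test x = -1: value = 24 ≠ 0.
Test x = 2: value = 252 ≠ 0.
Test x = -2: value = 0 ✓, so (x + 2) is a factor.
Synthetic division by (x + 2): bring down 1; 1(-2) + 14 = 12; 12(-2) + 59 = 35; 35(-2) + 70 = 0 → quotient x^2 + 12x + 35, remainder 0.
Solve the quadratic x^2 + 12x + 35 = 0: discriminant = 12^2 - 4(1)(35) = 144 - 140 = 4.
sqrt(4) = 2, so x = (-12 ± 2)/2: x = -5 or x = -7.
Collecting all roots found:

x = -7, x = -5, x = -2, x = 1


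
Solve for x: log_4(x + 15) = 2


Convert to exponential form: x + 15 = 4^2 = 16
x = 16 - 15 = 1
Check: log_4(1 + 15) = log_4(16) = log_4(16) = 2 ✓

x = 1


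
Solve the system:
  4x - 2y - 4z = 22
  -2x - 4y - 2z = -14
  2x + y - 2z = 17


Using Cramer's rule. Expand each determinant along the first row.
D  = 4*[(-4)*(-2) - (-2)*1] - (-2)*[(-2)*(-2) - (-2)*2] + (-4)*[(-2)*1 - (-4)*2]
  = 4*(10) - (-2)*(8) + (-4)*(6) = 32
Dx = 22*[(-4)*(-2) - (-2)*1] - (-2)*[(-14)*(-2) - (-2)*17] + (-4)*[(-14)*1 - (-4)*17]
  = 22*(10) - (-2)*(62) + (-4)*(54) = 128
Dy = 4*[(-14)*(-2) - (-2)*17] - 22*[(-2)*(-2) - (-2)*2] + (-4)*[(-2)*17 - (-14)*2]
  = 4*(62) - 22*(8) + (-4)*(-6) = 96
Dz = 4*[(-4)*17 - (-14)*1] - (-2)*[(-2)*17 - (-14)*2] + 22*[(-2)*1 - (-4)*2]
  = 4*(-54) - (-2)*(-6) + 22*(6) = -96
x = Dx/D = 128/32 = 4, y = Dy/D = 96/32 = 3, z = Dz/D = -96/32 = -3
Check eq1: (4)(4) + (-2)(3) + (-4)(-3) = 22 = 22 ✓
Check eq2: (-2)(4) + (-4)(3) + (-2)(-3) = -14 = -14 ✓
Check eq3: (2)(4) + (1)(3) + (-2)(-3) = 17 = 17 ✓

x = 4, y = 3, z = -3


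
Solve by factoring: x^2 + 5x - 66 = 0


We need two numbers that multiply to -66 and add to 5.
Those numbers are -6 and 11 (since (-6) * 11 = -66 and (-6) + 11 = 5).
So x^2 + 5x - 66 = (x - 6)(x + 11) = 0
Setting each factor to zero: x = 6 or x = -11

x = -11, x = 6


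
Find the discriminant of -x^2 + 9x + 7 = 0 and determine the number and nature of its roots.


For ax^2 + bx + c = 0, discriminant D = b^2 - 4ac
Here a = -1, b = 9, c = 7
D = (9)^2 - 4(-1)(7) = 81 + 28 = 109

D = 109 > 0 but not a perfect square
The equation has 2 distinct real irrational roots.

Discriminant = 109, 2 distinct real irrational roots


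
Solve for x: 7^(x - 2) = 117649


Express both sides with the same base.
117649 = 7^6
Since the bases match, equate exponents: x - 2 = 6
So x = 6 - (-2) = 8

x = 8


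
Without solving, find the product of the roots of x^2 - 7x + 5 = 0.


By Vieta's formulas for ax^2 + bx + c = 0:
  Sum of roots = -b/a
  Product of roots = c/a

Here a = 1, b = -7, c = 5
Sum = -(-7)/1 = 7
Product = 5/1 = 5

Product = 5


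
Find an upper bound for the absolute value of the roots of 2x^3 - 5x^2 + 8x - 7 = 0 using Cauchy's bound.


Cauchy's bound: all roots r satisfy |r| <= 1 + max(|a_i/a_n|) for i = 0,...,n-1
where a_n is the leading coefficient.

Coefficients: [2, -5, 8, -7]
Leading coefficient a_n = 2
Ratios |a_i/a_n|: 5/2, 4, 7/2
Maximum ratio: 4
Cauchy's bound: |r| <= 1 + 4 = 5

Upper bound = 5


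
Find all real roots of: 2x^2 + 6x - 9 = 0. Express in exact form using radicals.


Using the quadratic formula: x = (-b ± sqrt(b^2 - 4ac)) / (2a)
Here a = 2, b = 6, c = -9
Discriminant = b^2 - 4ac = 6^2 - 4(2)(-9) = 36 + 72 = 108
Since discriminant = 108 > 0, there are two real roots.
x = (-6 ± 6*sqrt(3)) / 4
Simplifying: x = (-3 ± 3*sqrt(3)) / 2
Numerically: x ≈ 1.0981 or x ≈ -4.0981

x = (-3 + 3*sqrt(3)) / 2 or x = (-3 - 3*sqrt(3)) / 2


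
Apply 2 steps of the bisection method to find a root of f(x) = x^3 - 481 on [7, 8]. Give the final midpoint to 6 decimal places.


f(x) = x^3 - 481
f(7) = -138 < 0
f(8) = 31 > 0

Step 1: midpoint = (7.000000 + 8.000000)/2 = 7.500000
  f(7.500000) = -59.125000
  f(mid) < 0, so root is in [7.500000, 8.000000]

Step 2: midpoint = (7.500000 + 8.000000)/2 = 7.750000
  f(7.750000) = -15.515625
  f(mid) < 0, so root is in [7.750000, 8.000000]

midpoint = 7.750000


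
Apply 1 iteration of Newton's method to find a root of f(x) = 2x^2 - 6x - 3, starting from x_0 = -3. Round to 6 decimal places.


Newton's method: x_(n+1) = x_n - f(x_n)/f'(x_n)
f(x) = 2x^2 - 6x - 3
f'(x) = 4x - 6

Iteration 1:
  f(-3.000000) = 33.000000
  f'(-3.000000) = -18.000000
  x_1 = -3.000000 - (33.000000)/(-18.000000) = -1.166667

x_1 = -1.166667


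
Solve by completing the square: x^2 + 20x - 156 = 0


Start: x^2 + 20x - 156 = 0
Move constant: x^2 + 20x = 156
Half of 20 is 10, squared is 100
Add 100 to both sides: x^2 + 20x + 100 = 256
(x + 10)^2 = 256
x + 10 = ±16
x = -10 + 16 = 6 or x = -10 - 16 = -26

x = -26, x = 6


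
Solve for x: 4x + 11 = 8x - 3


Starting with: 4x + 11 = 8x - 3
Move all x terms to left: (4 - 8)x = -3 - 11
Simplify: -4x = -14
Divide both sides by -4: x = 7/2

x = 7/2


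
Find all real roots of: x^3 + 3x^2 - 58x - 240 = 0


Let p(x) = x^3 + 3x^2 - 58x - 240. By the rational root theorem (leading coefficient 1), any rational root is an integer divisor of 240: try ±1, ±2, ... in turn.
Test x = 1: value = -294 ≠ 0.
Test x = -1: value = -180 ≠ 0.
Test x = 2: value = -336 ≠ 0.
Test x = -2: value = -120 ≠ 0.
Test x = 3: value = -360 ≠ 0.
Test x = -3: value = -66 ≠ 0.
Test x = 4: value = -360 ≠ 0.
Test x = -4: value = -24 ≠ 0.
Test x = 5: value = -330 ≠ 0.
Test x = -5: value = 0 ✓, so (x + 5) is a factor.
Synthetic division by (x + 5): bring down 1; 1(-5) + 3 = -2; (-2)(-5) - 58 = -48; (-48)(-5) - 240 = 0 → quotient x^2 - 2x - 48, remainder 0.
Solve the quadratic x^2 - 2x - 48 = 0: discriminant = (-2)^2 - 4(1)(-48) = 4 + 192 = 196.
sqrt(196) = 14, so x = (2 ± 14)/2: x = 8 or x = -6.

x = -6, x = -5, x = 8


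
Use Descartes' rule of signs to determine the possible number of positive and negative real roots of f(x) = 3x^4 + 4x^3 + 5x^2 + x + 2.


Descartes' rule of signs:

For positive roots, count sign changes in f(x) = 3x^4 + 4x^3 + 5x^2 + x + 2:
Signs of coefficients: +, +, +, +, +
Number of sign changes: 0
Possible positive real roots: 0

For negative roots, examine f(-x) = 3x^4 - 4x^3 + 5x^2 - x + 2:
Signs of coefficients: +, -, +, -, +
Number of sign changes: 4
Possible negative real roots: 4, 2, 0

Positive roots: 0; Negative roots: 4 or 2 or 0


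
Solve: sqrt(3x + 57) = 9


Square both sides: 3x + 57 = 9^2 = 81
3x = 81 - 57 = 24
x = 8
Check: sqrt(3*8 + 57) = sqrt(81) = 9 ✓

x = 8


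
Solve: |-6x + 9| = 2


An absolute value equation |expr| = 2 gives two cases:
Case 1: -6x + 9 = 2
  -6x = -7, so x = 7/6
Case 2: -6x + 9 = -2
  -6x = -11, so x = 11/6

x = 7/6, x = 11/6


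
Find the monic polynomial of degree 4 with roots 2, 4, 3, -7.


A monic polynomial with roots 2, 4, 3, -7 is:
p(x) = (x - 2)(x - 4)(x - 3)(x + 7)
After multiplying by (x - 2): x - 2
After multiplying by (x - 4): x^2 - 6x + 8
After multiplying by (x - 3): x^3 - 9x^2 + 26x - 24
After multiplying by (x + 7): x^4 - 2x^3 - 37x^2 + 158x - 168

x^4 - 2x^3 - 37x^2 + 158x - 168


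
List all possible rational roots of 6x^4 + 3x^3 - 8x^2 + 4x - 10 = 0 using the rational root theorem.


Rational root theorem: possible roots are ±p/q where:
  p divides the constant term (-10): p ∈ {1, 2, 5, 10}
  q divides the leading coefficient (6): q ∈ {1, 2, 3, 6}

All possible rational roots: -10, -5, -10/3, -5/2, -2, -5/3, -1, -5/6, -2/3, -1/2, -1/3, -1/6, 1/6, 1/3, 1/2, 2/3, 5/6, 1, 5/3, 2, 5/2, 10/3, 5, 10

-10, -5, -10/3, -5/2, -2, -5/3, -1, -5/6, -2/3, -1/2, -1/3, -1/6, 1/6, 1/3, 1/2, 2/3, 5/6, 1, 5/3, 2, 5/2, 10/3, 5, 10


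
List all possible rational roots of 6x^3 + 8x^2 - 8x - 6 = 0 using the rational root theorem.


Rational root theorem: possible roots are ±p/q where:
  p divides the constant term (-6): p ∈ {1, 2, 3, 6}
  q divides the leading coefficient (6): q ∈ {1, 2, 3, 6}

All possible rational roots: -6, -3, -2, -3/2, -1, -2/3, -1/2, -1/3, -1/6, 1/6, 1/3, 1/2, 2/3, 1, 3/2, 2, 3, 6

-6, -3, -2, -3/2, -1, -2/3, -1/2, -1/3, -1/6, 1/6, 1/3, 1/2, 2/3, 1, 3/2, 2, 3, 6


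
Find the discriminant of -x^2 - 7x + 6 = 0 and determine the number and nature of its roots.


For ax^2 + bx + c = 0, discriminant D = b^2 - 4ac
Here a = -1, b = -7, c = 6
D = (-7)^2 - 4(-1)(6) = 49 + 24 = 73

D = 73 > 0 but not a perfect square
The equation has 2 distinct real irrational roots.

Discriminant = 73, 2 distinct real irrational roots


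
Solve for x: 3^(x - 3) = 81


Express both sides with the same base.
81 = 3^4
Since the bases match, equate exponents: x - 3 = 4
So x = 4 - (-3) = 7

x = 7


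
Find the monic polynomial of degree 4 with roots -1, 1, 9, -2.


A monic polynomial with roots -1, 1, 9, -2 is:
p(x) = (x + 1)(x - 1)(x - 9)(x + 2)
After multiplying by (x + 1): x + 1
After multiplying by (x - 1): x^2 - 1
After multiplying by (x - 9): x^3 - 9x^2 - x + 9
After multiplying by (x + 2): x^4 - 7x^3 - 19x^2 + 7x + 18

x^4 - 7x^3 - 19x^2 + 7x + 18


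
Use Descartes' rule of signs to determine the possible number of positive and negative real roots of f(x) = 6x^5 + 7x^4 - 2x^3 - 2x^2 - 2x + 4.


Descartes' rule of signs:

For positive roots, count sign changes in f(x) = 6x^5 + 7x^4 - 2x^3 - 2x^2 - 2x + 4:
Signs of coefficients: +, +, -, -, -, +
Number of sign changes: 2
Possible positive real roots: 2, 0

For negative roots, examine f(-x) = -6x^5 + 7x^4 + 2x^3 - 2x^2 + 2x + 4:
Signs of coefficients: -, +, +, -, +, +
Number of sign changes: 3
Possible negative real roots: 3, 1

Positive roots: 2 or 0; Negative roots: 3 or 1
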